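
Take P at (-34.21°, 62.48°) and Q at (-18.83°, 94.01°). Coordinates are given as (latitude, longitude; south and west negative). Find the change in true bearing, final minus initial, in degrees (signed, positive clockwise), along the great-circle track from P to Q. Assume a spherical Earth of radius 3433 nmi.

-14.5°

At departure: θ₁ = atan2(sin Δλ cos φ₂, cos φ₁ sin φ₂ − sin φ₁ cos φ₂ cos Δλ) = 69.34°
At arrival: θ₂ = atan2(sin Δλ cos φ₁, −cos φ₂ sin φ₁ + sin φ₂ cos φ₁ cos Δλ) = 54.84°
Δθ = θ₂ − θ₁ = -14.5°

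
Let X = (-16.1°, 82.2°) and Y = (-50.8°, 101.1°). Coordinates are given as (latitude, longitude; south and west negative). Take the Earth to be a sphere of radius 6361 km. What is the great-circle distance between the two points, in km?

4204 km

Haversine: a = sin²(Δφ/2)+cos φ₁ cos φ₂ sin²(Δλ/2) = 0.10530;  σ = 2·atan2(√a,√(1−a))
σ = 37.870° → d = Rσ = 6361·0.66096 = 4204 km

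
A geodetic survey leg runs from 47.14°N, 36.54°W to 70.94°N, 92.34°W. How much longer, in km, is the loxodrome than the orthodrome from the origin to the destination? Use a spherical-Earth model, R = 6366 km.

118 km

Great circle: cos σ = sin φ₁ sin φ₂ + cos φ₁ cos φ₂ cos Δλ,  σ = 0.6134 rad → d_gc = 3905.0 km
Rhumb line: Δψ = +0.8493, q = Δφ/Δψ = 0.4891, d_rh = R√(Δφ²+q²Δλ²) = 4023.4 km
Excess = 4023.4 − 3905.0 = 118.4 ≈ 118 km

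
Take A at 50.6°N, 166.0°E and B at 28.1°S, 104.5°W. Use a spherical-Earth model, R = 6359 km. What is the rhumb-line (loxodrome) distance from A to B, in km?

Δψ = ln[tan(π/4+φ₂/2)/tan(π/4+φ₁/2)] = -1.5384;  Δφ = -1.3736 rad,  Δλ = +1.5621 rad
q = Δφ/Δψ = 0.8928
d = R·√(Δφ² + q²Δλ²) = 6359·1.95750 = 12448 km

12448 km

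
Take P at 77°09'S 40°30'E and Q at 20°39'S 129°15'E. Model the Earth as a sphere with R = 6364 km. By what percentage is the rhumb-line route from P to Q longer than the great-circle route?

Great circle: σ = 1.2150 rad → d_gc = Rσ = 7732.1 km
Rhumb: Δφ = +0.9861, Δλ = +1.5490, Δψ = +1.8153, q = Δφ/Δψ = 0.5432 → d_rh = R√(Δφ²+q²Δλ²) = 8249.7 km
Excess = (8249.7 − 7732.1) / 7732.1 = 517.6 / 7732.1 = 6.69% ≈ 6.7%

6.7%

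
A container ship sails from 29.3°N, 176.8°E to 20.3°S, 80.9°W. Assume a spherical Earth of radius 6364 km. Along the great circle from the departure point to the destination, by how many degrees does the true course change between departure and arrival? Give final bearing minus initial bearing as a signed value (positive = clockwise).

At departure: θ₁ = atan2(sin Δλ cos φ₂, cos φ₁ sin φ₂ − sin φ₁ cos φ₂ cos Δλ) = 102.60°
At arrival: θ₂ = atan2(sin Δλ cos φ₁, −cos φ₂ sin φ₁ + sin φ₂ cos φ₁ cos Δλ) = 114.85°
Δθ = θ₂ − θ₁ = +12.2°

+12.2°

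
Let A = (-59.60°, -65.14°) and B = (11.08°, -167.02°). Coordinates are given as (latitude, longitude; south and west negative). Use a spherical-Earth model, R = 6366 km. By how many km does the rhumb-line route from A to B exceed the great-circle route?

463 km

Great circle: cos σ = sin φ₁ sin φ₂ + cos φ₁ cos φ₂ cos Δλ,  σ = 1.8421 rad → d_gc = 11726.82 km
Rhumb line: Δψ = +1.4977, q = Δφ/Δψ = 0.8237, d_rh = R√(Δφ²+q²Δλ²) = 12190.26 km
Excess = 12190.26 − 11726.82 = 463.44 ≈ 463 km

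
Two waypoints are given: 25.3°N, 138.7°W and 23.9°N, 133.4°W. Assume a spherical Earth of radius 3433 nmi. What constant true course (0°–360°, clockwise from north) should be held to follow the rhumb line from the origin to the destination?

106.2°

Δψ = ln[tan(π/4+φ₂/2)/tan(π/4+φ₁/2)] = -0.0269
Δλ = +0.0925 rad (taken the short way round)
course = atan2(Δλ, Δψ) = 106.20°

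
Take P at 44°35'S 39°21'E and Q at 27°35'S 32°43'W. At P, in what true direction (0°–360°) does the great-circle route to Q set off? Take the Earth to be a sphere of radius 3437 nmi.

260.7°

θ = atan2( sin Δλ·cos φ₂ ,  cos φ₁ sin φ₂ − sin φ₁ cos φ₂ cos Δλ )
  = atan2(-0.8433, -0.1382) = 260.69°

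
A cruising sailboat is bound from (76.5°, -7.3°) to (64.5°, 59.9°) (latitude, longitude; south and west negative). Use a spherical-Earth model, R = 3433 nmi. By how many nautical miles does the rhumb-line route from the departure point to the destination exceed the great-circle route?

75 nmi

Great circle: cos σ = sin φ₁ sin φ₂ + cos φ₁ cos φ₂ cos Δλ,  σ = 0.4113 rad → d_gc = 1412.1 nmi
Rhumb line: Δψ = -0.6480, q = Δφ/Δψ = 0.3232, d_rh = R√(Δφ²+q²Δλ²) = 1486.7 nmi
Excess = 1486.7 − 1412.1 = 74.6 ≈ 75 nmi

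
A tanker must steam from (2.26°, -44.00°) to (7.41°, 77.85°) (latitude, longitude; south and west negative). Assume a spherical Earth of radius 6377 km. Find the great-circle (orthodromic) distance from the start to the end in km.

cos σ = sin φ₁ sin φ₂ + cos φ₁ cos φ₂ cos Δλ
      = sin(2.26°)sin(7.41°) + cos(2.26°)cos(7.41°)cos(121.85°) = -0.5178
σ = 121.185° → d = Rσ = 6377·2.11507 = 13488 km

13488 km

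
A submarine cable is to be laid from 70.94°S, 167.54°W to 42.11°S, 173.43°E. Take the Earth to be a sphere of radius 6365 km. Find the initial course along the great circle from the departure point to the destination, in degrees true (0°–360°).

N = sin Δλ·cos φ₂ = -0.2419;  D = cos φ₁ sin φ₂ − sin φ₁ cos φ₂ cos Δλ = +0.4439
initial course = atan2(N, D) = 331.41°

331.4°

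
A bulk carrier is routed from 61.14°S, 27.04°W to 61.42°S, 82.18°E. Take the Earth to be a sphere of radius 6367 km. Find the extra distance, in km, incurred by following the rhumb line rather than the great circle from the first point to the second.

Great circle: cos σ = sin φ₁ sin φ₂ + cos φ₁ cos φ₂ cos Δλ,  σ = 0.8051 rad → d_gc = 5125.773 km
Rhumb line: Δψ = -0.0102, q = Δφ/Δψ = 0.4805, d_rh = R√(Δφ²+q²Δλ²) = 5832.268 km
Excess = 5832.268 − 5125.773 = 706.495 ≈ 706 km

706 km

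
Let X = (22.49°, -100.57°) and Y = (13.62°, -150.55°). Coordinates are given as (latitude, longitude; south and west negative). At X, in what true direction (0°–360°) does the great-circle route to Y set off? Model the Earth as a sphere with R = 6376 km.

N = sin Δλ·cos φ₂ = -0.7443;  D = cos φ₁ sin φ₂ − sin φ₁ cos φ₂ cos Δλ = -0.0215
initial course = atan2(N, D) = 268.35°

268.3°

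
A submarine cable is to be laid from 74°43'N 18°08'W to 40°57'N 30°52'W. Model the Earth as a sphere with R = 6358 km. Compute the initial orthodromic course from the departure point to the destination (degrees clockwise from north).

N = sin Δλ·cos φ₂ = -0.1665;  D = cos φ₁ sin φ₂ − sin φ₁ cos φ₂ cos Δλ = -0.5379
initial course = atan2(N, D) = 197.20°

197.2°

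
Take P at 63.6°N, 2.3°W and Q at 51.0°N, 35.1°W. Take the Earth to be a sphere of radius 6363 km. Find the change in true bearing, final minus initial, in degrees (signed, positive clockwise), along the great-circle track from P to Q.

-28.0°

Initial bearing θ₁ = atan2(sin Δλ cos φ₂, cos φ₁ sin φ₂ − sin φ₁ cos φ₂ cos Δλ) = 249.38°
Final bearing θ₂ = (initial bearing from the destination back to the start) + 180° = 221.40°
Δθ = θ₂ − θ₁ = -28.0°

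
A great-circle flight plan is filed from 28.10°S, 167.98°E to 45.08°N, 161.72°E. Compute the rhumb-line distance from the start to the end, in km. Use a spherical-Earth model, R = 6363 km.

Rhumb course C = atan2(Δλ, Δψ) with Δψ = ln[tan(π/4+φ₂/2)/tan(π/4+φ₁/2)] = +1.3947, Δλ = -0.1093 → C = 355.52°
d = R·|Δφ| / |cos C| = 6363·1.27723 / 0.99695 = 8152 km

8152 km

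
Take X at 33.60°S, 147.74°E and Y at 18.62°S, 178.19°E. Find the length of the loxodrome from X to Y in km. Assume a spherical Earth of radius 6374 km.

3457 km

Rhumb course C = atan2(Δλ, Δψ) with Δψ = ln[tan(π/4+φ₂/2)/tan(π/4+φ₁/2)] = +0.2924, Δλ = +0.5315 → C = 61.18°
d = R·|Δφ| / |cos C| = 6374·0.26145 / 0.48205 = 3457 km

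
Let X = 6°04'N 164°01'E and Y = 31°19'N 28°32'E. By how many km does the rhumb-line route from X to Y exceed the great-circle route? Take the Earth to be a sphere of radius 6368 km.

Great circle: cos σ = sin φ₁ sin φ₂ + cos φ₁ cos φ₂ cos Δλ,  σ = 2.1541 rad → d_gc = 13717.56 km
Rhumb line: Δψ = +0.4699, q = Δφ/Δψ = 0.9378, d_rh = R√(Δφ²+q²Δλ²) = 14397.08 km
Excess = 14397.08 − 13717.56 = 679.52 ≈ 680 km

680 km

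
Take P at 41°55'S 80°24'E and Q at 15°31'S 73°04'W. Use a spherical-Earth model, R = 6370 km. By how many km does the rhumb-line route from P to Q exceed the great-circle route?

1968 km

Great circle: cos σ = sin φ₁ sin φ₂ + cos φ₁ cos φ₂ cos Δλ,  σ = 2.0519 rad → d_gc = 13070.6 km
Rhumb line: Δψ = +0.5330, q = Δφ/Δψ = 0.8644, d_rh = R√(Δφ²+q²Δλ²) = 15038.4 km
Excess = 15038.4 − 13070.6 = 1967.8 ≈ 1968 km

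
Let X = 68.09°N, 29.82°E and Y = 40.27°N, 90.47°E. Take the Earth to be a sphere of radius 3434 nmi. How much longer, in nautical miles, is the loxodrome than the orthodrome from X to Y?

83 nmi

Great circle: cos σ = sin φ₁ sin φ₂ + cos φ₁ cos φ₂ cos Δλ,  σ = 0.7388 rad → d_gc = 2537.2 nmi
Rhumb line: Δψ = -0.8731, q = Δφ/Δψ = 0.5561, d_rh = R√(Δφ²+q²Δλ²) = 2620.5 nmi
Excess = 2620.5 − 2537.2 = 83.3 ≈ 83 nmi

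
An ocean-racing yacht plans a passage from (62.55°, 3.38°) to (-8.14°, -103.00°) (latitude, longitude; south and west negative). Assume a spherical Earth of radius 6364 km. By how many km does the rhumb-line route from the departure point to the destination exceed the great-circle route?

609 km

Great circle: cos σ = sin φ₁ sin φ₂ + cos φ₁ cos φ₂ cos Δλ,  σ = 1.8280 rad → d_gc = 11633.1 km
Rhumb line: Δψ = -1.5522, q = Δφ/Δψ = 0.7949, d_rh = R√(Δφ²+q²Δλ²) = 12241.8 km
Excess = 12241.8 − 11633.1 = 608.7 ≈ 609 km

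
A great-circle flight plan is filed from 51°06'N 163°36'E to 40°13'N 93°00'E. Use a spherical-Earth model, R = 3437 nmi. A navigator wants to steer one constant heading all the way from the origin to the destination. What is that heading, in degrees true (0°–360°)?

257.5°

Δψ = ln[tan(π/4+φ₂/2)/tan(π/4+φ₁/2)] = -0.2730
Δλ = -1.2322 rad (taken the short way round)
course = atan2(Δλ, Δψ) = 257.51°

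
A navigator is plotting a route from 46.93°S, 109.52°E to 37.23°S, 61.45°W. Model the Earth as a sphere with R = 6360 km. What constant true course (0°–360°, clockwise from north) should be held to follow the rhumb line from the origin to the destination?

274.4°

Meridional parts: M(φ₁)=-0.9298, M(φ₂)=-0.7010 → ΔM = +0.2288;  Δλ = -2.9840 rad
tan C = Δλ / ΔM = -13.0408 → C = 274.38°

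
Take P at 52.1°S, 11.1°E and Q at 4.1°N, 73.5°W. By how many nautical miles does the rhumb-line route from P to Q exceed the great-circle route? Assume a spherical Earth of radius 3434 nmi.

Great circle: cos σ = sin φ₁ sin φ₂ + cos φ₁ cos φ₂ cos Δλ,  σ = 1.5696 rad → d_gc = 5389.8 nmi
Rhumb line: Δψ = +1.1406, q = Δφ/Δψ = 0.8599, d_rh = R√(Δφ²+q²Δλ²) = 5509.8 nmi
Excess = 5509.8 − 5389.8 = 120.0 ≈ 120 nmi

120 nmi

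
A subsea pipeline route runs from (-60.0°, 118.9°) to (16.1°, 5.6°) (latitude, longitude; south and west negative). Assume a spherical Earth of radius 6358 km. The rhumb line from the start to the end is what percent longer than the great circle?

Great circle: σ = 2.0155 rad → d_gc = Rσ = 12814.5 km
Rhumb: Δφ = +1.3282, Δλ = -1.9775, Δψ = +1.6017, q = Δφ/Δψ = 0.8292 → d_rh = R√(Δφ²+q²Δλ²) = 13416.6 km
Excess = (13416.6 − 12814.5) / 12814.5 = 602.1 / 12814.5 = 4.70% ≈ 4.7%

4.7%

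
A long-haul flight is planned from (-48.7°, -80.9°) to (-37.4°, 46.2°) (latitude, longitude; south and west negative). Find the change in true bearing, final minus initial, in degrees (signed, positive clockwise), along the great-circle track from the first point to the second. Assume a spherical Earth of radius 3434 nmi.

Initial bearing θ₁ = atan2(sin Δλ cos φ₂, cos φ₁ sin φ₂ − sin φ₁ cos φ₂ cos Δλ) = 140.21°
Final bearing θ₂ = (initial bearing from the destination back to the start) + 180° = 32.12°
Δθ = θ₂ − θ₁ = -108.1°

-108.1°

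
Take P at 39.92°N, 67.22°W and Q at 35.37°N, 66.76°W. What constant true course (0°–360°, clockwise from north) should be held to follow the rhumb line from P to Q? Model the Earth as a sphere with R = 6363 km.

175.4°

Δψ = ln[tan(π/4+φ₂/2)/tan(π/4+φ₁/2)] = -0.1004
Δλ = +0.0080 rad (taken the short way round)
course = atan2(Δλ, Δψ) = 175.43°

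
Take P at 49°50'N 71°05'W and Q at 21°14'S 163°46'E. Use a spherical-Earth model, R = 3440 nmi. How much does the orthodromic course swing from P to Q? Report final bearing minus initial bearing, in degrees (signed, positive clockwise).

At departure: θ₁ = atan2(sin Δλ cos φ₂, cos φ₁ sin φ₂ − sin φ₁ cos φ₂ cos Δλ) = 283.04°
At arrival: θ₂ = atan2(sin Δλ cos φ₁, −cos φ₂ sin φ₁ + sin φ₂ cos φ₁ cos Δλ) = 222.39°
Δθ = θ₂ − θ₁ = -60.6°

-60.6°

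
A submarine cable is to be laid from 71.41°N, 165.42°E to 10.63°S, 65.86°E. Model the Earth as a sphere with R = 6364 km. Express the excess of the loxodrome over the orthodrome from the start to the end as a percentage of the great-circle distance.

5.5%

Great circle: σ = 1.7997 rad → d_gc = Rσ = 11453.1 km
Rhumb: Δφ = -1.4319, Δλ = -1.7376, Δψ = -1.9965, q = Δφ/Δψ = 0.7172 → d_rh = R√(Δφ²+q²Δλ²) = 12080.3 km
Excess = (12080.3 − 11453.1) / 11453.1 = 627.2 / 11453.1 = 5.48% ≈ 5.5%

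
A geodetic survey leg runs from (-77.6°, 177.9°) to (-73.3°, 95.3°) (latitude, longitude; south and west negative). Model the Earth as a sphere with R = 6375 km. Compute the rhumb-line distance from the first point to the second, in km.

Rhumb course C = atan2(Δλ, Δψ) with Δψ = ln[tan(π/4+φ₂/2)/tan(π/4+φ₁/2)] = +0.3009, Δλ = -1.4416 → C = 281.79°
d = R·|Δφ| / |cos C| = 6375·0.07505 / 0.20433 = 2342 km

2342 km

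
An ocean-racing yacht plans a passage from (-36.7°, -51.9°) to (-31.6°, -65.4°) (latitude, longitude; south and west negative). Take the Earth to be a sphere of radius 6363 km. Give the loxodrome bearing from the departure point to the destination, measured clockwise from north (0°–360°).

294.5°

Δψ = ln[tan(π/4+φ₂/2)/tan(π/4+φ₁/2)] = +0.1076
Δλ = -0.2356 rad (taken the short way round)
course = atan2(Δλ, Δψ) = 294.55°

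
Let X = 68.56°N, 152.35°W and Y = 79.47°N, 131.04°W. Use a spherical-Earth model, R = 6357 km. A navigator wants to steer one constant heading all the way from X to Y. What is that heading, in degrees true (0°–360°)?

Meridional parts: M(φ₁)=+1.6644, M(φ₂)=+2.3843 → ΔM = +0.7200;  Δλ = +0.3719 rad
tan C = Δλ / ΔM = +0.5166 → C = 27.32°

27.3°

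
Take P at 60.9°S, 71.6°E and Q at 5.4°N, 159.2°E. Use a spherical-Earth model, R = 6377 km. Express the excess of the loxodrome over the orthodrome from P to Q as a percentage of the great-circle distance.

3.2%

Great circle: σ = 1.6328 rad → d_gc = Rσ = 10412.3 km
Rhumb: Δφ = +1.1572, Δλ = +1.5289, Δψ = +1.4432, q = Δφ/Δψ = 0.8018 → d_rh = R√(Δφ²+q²Δλ²) = 10750.1 km
Excess = (10750.1 − 10412.3) / 10412.3 = 337.8 / 10412.3 = 3.24% ≈ 3.2%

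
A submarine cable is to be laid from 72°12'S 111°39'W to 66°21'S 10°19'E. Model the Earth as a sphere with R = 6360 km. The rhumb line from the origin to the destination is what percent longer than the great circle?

Great circle: σ = 0.6313 rad → d_gc = Rσ = 4015.3 km
Rhumb: Δφ = +0.1021, Δλ = +2.1287, Δψ = +0.2904, q = Δφ/Δψ = 0.3516 → d_rh = R√(Δφ²+q²Δλ²) = 4803.9 km
Excess = (4803.9 − 4015.3) / 4015.3 = 788.6 / 4015.3 = 19.64% ≈ 19.6%

19.6%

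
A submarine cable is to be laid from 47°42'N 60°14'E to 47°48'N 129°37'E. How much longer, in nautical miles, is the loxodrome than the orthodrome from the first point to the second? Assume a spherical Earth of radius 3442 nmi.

99 nmi

Great circle: cos σ = sin φ₁ sin φ₂ + cos φ₁ cos φ₂ cos Δλ,  σ = 0.7854 rad → d_gc = 2703.4 nmi
Rhumb line: Δψ = +0.0026, q = Δφ/Δψ = 0.6724, d_rh = R√(Δφ²+q²Δλ²) = 2802.5 nmi
Excess = 2802.5 − 2703.4 = 99.1 ≈ 99 nmi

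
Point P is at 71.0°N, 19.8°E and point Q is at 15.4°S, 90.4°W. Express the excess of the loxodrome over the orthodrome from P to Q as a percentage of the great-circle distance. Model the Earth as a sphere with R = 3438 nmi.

6.4%

Great circle: σ = 1.9385 rad → d_gc = Rσ = 6664.5 nmi
Rhumb: Δφ = -1.5080, Δλ = -1.9234, Δψ = -2.0598, q = Δφ/Δψ = 0.7321 → d_rh = R√(Δφ²+q²Δλ²) = 7093.2 nmi
Excess = (7093.2 − 6664.5) / 6664.5 = 428.7 / 6664.5 = 6.43% ≈ 6.4%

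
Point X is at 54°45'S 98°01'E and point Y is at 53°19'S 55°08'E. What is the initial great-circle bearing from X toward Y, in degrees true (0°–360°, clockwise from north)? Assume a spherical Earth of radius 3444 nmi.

N = sin Δλ·cos φ₂ = -0.4065;  D = cos φ₁ sin φ₂ − sin φ₁ cos φ₂ cos Δλ = -0.1054
initial course = atan2(N, D) = 255.47°

255.5°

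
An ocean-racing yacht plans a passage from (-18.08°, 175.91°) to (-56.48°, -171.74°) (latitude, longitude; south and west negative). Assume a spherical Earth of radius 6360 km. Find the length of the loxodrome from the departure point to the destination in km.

4389 km

Rhumb course C = atan2(Δλ, Δψ) with Δψ = ln[tan(π/4+φ₂/2)/tan(π/4+φ₁/2)] = -0.8792, Δλ = +0.2155 → C = 166.22°
d = R·|Δφ| / |cos C| = 6360·0.67021 / 0.97124 = 4389 km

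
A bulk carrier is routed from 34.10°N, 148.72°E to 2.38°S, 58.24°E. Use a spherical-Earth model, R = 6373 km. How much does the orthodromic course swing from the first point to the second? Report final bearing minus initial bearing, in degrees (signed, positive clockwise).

-32.4°

At departure: θ₁ = atan2(sin Δλ cos φ₂, cos φ₁ sin φ₂ − sin φ₁ cos φ₂ cos Δλ) = 268.30°
At arrival: θ₂ = atan2(sin Δλ cos φ₁, −cos φ₂ sin φ₁ + sin φ₂ cos φ₁ cos Δλ) = 235.94°
Δθ = θ₂ − θ₁ = -32.4°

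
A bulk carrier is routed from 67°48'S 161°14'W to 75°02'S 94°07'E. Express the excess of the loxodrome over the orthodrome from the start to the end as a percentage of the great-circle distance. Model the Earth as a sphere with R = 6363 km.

Great circle: σ = 0.5160 rad → d_gc = Rσ = 3283.5 km
Rhumb: Δφ = -0.1262, Δλ = -1.8265, Δψ = -0.4012, q = Δφ/Δψ = 0.3147 → d_rh = R√(Δφ²+q²Δλ²) = 3744.4 km
Excess = (3744.4 − 3283.5) / 3283.5 = 460.9 / 3283.5 = 14.04% ≈ 14.0%

14.0%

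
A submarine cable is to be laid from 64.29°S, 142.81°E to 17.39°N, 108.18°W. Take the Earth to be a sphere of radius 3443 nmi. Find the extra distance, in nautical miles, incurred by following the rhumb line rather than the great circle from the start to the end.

331 nmi

Great circle: cos σ = sin φ₁ sin φ₂ + cos φ₁ cos φ₂ cos Δλ,  σ = 1.9868 rad → d_gc = 6840.7 nmi
Rhumb line: Δψ = +1.7858, q = Δφ/Δψ = 0.7983, d_rh = R√(Δφ²+q²Δλ²) = 7171.9 nmi
Excess = 7171.9 − 6840.7 = 331.2 ≈ 331 nmi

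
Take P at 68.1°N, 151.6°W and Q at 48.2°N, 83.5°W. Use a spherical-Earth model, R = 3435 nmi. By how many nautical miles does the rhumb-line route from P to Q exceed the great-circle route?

105 nmi

Great circle: cos σ = sin φ₁ sin φ₂ + cos φ₁ cos φ₂ cos Δλ,  σ = 0.6691 rad → d_gc = 2298.207 nmi
Rhumb line: Δψ = -0.6799, q = Δφ/Δψ = 0.5108, d_rh = R√(Δφ²+q²Δλ²) = 2402.710 nmi
Excess = 2402.710 − 2298.207 = 104.503 ≈ 105 nmi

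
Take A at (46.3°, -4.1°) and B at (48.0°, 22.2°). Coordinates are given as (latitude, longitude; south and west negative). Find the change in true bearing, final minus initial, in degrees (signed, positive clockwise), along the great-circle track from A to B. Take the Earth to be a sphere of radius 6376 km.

+19.4°

At departure: θ₁ = atan2(sin Δλ cos φ₂, cos φ₁ sin φ₂ − sin φ₁ cos φ₂ cos Δλ) = 74.95°
At arrival: θ₂ = atan2(sin Δλ cos φ₁, −cos φ₂ sin φ₁ + sin φ₂ cos φ₁ cos Δλ) = 94.39°
Δθ = θ₂ − θ₁ = +19.4°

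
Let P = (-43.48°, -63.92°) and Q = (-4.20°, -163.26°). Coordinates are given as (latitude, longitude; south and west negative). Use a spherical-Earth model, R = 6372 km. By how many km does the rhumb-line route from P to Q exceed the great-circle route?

315 km

Great circle: cos σ = sin φ₁ sin φ₂ + cos φ₁ cos φ₂ cos Δλ,  σ = 1.6379 rad → d_gc = 10436.7 km
Rhumb line: Δψ = +0.7710, q = Δφ/Δψ = 0.8892, d_rh = R√(Δφ²+q²Δλ²) = 10751.5 km
Excess = 10751.5 − 10436.7 = 314.8 ≈ 315 km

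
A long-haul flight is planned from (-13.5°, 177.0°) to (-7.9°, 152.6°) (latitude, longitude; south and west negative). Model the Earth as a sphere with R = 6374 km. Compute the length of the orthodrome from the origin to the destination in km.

Haversine: a = sin²(Δφ/2)+cos φ₁ cos φ₂ sin²(Δλ/2) = 0.04540;  σ = 2·atan2(√a,√(1−a))
σ = 24.605° → d = Rσ = 6374·0.42943 = 2737 km

2737 km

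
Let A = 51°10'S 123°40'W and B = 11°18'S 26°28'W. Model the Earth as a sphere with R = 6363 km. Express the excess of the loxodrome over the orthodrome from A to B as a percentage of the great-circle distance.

Great circle: σ = 1.4952 rad → d_gc = Rσ = 9513.7 km
Rhumb: Δφ = +0.6958, Δλ = +1.6965, Δψ = +0.8442, q = Δφ/Δψ = 0.8242 → d_rh = R√(Δφ²+q²Δλ²) = 9937.4 km
Excess = (9937.4 − 9513.7) / 9513.7 = 423.7 / 9513.7 = 4.454% ≈ 4.5%

4.5%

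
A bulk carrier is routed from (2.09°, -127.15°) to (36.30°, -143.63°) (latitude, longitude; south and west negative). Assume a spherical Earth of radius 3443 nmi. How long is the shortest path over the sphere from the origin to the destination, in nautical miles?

2250 nmi

cos σ = sin φ₁ sin φ₂ + cos φ₁ cos φ₂ cos Δλ
      = sin(2.09°)sin(36.30°) + cos(2.09°)cos(36.30°)cos(-16.48°) = 0.7939
σ = 37.449° → d = Rσ = 3443·0.65361 = 2250 nmi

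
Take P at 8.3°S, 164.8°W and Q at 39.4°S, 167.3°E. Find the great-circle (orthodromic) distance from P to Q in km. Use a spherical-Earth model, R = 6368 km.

4432 km

Haversine: a = sin²(Δφ/2)+cos φ₁ cos φ₂ sin²(Δλ/2) = 0.11631;  σ = 2·atan2(√a,√(1−a))
σ = 39.880° → d = Rσ = 6368·0.69604 = 4432 km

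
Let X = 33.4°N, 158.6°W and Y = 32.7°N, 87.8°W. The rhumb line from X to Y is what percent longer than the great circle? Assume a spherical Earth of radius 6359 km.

2.1%

Great circle: σ = 1.0140 rad → d_gc = Rσ = 6448.3 km
Rhumb: Δφ = -0.0122, Δλ = +1.2357, Δψ = -0.0146, q = Δφ/Δψ = 0.8382 → d_rh = R√(Δφ²+q²Δλ²) = 6586.7 km
Excess = (6586.7 − 6448.3) / 6448.3 = 138.4 / 6448.3 = 2.146% ≈ 2.1%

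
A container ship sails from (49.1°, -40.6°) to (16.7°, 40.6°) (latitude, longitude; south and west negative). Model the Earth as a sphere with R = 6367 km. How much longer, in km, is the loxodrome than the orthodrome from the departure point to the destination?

244 km

Great circle: cos σ = sin φ₁ sin φ₂ + cos φ₁ cos φ₂ cos Δλ,  σ = 1.2523 rad → d_gc = 7973.4 km
Rhumb line: Δψ = -0.6908, q = Δφ/Δψ = 0.8186, d_rh = R√(Δφ²+q²Δλ²) = 8217.4 km
Excess = 8217.4 − 7973.4 = 244.0 ≈ 244 km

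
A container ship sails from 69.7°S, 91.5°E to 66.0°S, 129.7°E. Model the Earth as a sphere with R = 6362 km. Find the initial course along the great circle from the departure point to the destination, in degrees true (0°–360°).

93.9°

θ = atan2( sin Δλ·cos φ₂ ,  cos φ₁ sin φ₂ − sin φ₁ cos φ₂ cos Δλ )
  = atan2(+0.2515, -0.0172) = 93.90°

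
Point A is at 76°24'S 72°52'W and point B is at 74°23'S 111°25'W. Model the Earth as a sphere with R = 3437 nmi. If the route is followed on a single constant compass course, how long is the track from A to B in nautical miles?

Δψ = ln[tan(π/4+φ₂/2)/tan(π/4+φ₁/2)] = +0.1398;  Δφ = +0.0352 rad,  Δλ = -0.6728 rad
q = Δφ/Δψ = 0.2518
d = R·√(Δφ² + q²Δλ²) = 3437·0.17304 = 595 nmi

595 nmi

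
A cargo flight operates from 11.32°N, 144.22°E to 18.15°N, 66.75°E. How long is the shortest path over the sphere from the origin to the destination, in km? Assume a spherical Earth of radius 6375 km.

cos σ = sin φ₁ sin φ₂ + cos φ₁ cos φ₂ cos Δλ
      = sin(11.32°)sin(18.15°) + cos(11.32°)cos(18.15°)cos(-77.47°) = 0.2633
σ = 74.735° → d = Rσ = 6375·1.30436 = 8315 km

8315 km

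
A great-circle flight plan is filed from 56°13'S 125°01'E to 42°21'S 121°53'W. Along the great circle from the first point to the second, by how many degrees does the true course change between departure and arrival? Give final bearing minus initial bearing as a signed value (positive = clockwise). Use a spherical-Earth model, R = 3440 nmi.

At departure: θ₁ = atan2(sin Δλ cos φ₂, cos φ₁ sin φ₂ − sin φ₁ cos φ₂ cos Δλ) = 132.16°
At arrival: θ₂ = atan2(sin Δλ cos φ₁, −cos φ₂ sin φ₁ + sin φ₂ cos φ₁ cos Δλ) = 33.90°
Δθ = θ₂ − θ₁ = -98.3°

-98.3°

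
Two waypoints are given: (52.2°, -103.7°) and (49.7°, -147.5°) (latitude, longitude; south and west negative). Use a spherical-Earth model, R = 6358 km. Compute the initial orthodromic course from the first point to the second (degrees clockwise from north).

θ = atan2( sin Δλ·cos φ₂ ,  cos φ₁ sin φ₂ − sin φ₁ cos φ₂ cos Δλ )
  = atan2(-0.4477, +0.0986) = 282.42°

282.4°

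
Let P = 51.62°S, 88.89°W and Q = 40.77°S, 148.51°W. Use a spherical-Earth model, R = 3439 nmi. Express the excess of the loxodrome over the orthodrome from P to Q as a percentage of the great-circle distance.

Great circle: σ = 0.7232 rad → d_gc = Rσ = 2487.0 nmi
Rhumb: Δφ = +0.1894, Δλ = -1.0406, Δψ = +0.2749, q = Δφ/Δψ = 0.6889 → d_rh = R√(Δφ²+q²Δλ²) = 2549.8 nmi
Excess = (2549.8 − 2487.0) / 2487.0 = 62.8 / 2487.0 = 2.53% ≈ 2.5%

2.5%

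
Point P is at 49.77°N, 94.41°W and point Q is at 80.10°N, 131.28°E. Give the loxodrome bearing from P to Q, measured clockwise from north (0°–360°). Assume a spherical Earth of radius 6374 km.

Δψ = ln[tan(π/4+φ₂/2)/tan(π/4+φ₁/2)] = +1.4419
Δλ = -2.3442 rad (taken the short way round)
course = atan2(Δλ, Δψ) = 301.60°

301.6°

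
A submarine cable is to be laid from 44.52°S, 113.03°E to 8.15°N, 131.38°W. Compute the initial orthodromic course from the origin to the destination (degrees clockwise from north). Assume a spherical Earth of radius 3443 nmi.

N = sin Δλ·cos φ₂ = +0.8928;  D = cos φ₁ sin φ₂ − sin φ₁ cos φ₂ cos Δλ = -0.1987
initial course = atan2(N, D) = 102.55°

102.5°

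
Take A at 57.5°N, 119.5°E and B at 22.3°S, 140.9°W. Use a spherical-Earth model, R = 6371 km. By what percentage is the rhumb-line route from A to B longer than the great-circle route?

Great circle: σ = 1.9855 rad → d_gc = Rσ = 12649.7 km
Rhumb: Δφ = -1.3928, Δλ = +1.7383, Δψ = -1.6322, q = Δφ/Δψ = 0.8533 → d_rh = R√(Δφ²+q²Δλ²) = 12963.2 km
Excess = (12963.2 − 12649.7) / 12649.7 = 313.5 / 12649.7 = 2.48% ≈ 2.5%

2.5%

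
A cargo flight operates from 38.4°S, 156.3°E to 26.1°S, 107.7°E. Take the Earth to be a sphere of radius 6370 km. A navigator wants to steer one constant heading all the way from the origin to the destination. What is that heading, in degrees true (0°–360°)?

Meridional parts: M(φ₁)=-0.7269, M(φ₂)=-0.4722 → ΔM = +0.2547;  Δλ = -0.8482 rad
tan C = Δλ / ΔM = -3.3301 → C = 286.71°

286.7°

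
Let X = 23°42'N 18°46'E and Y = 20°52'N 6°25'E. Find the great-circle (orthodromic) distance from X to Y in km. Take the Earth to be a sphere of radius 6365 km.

Haversine: a = sin²(Δφ/2)+cos φ₁ cos φ₂ sin²(Δλ/2) = 0.01051;  σ = 2·atan2(√a,√(1−a))
σ = 11.769° → d = Rσ = 6365·0.20541 = 1307 km

1307 km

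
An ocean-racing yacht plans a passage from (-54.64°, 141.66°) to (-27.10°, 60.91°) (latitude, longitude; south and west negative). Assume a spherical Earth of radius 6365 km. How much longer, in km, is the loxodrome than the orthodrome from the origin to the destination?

293 km

Great circle: cos σ = sin φ₁ sin φ₂ + cos φ₁ cos φ₂ cos Δλ,  σ = 1.0992 rad → d_gc = 6996.31 km
Rhumb line: Δψ = +0.6517, q = Δφ/Δψ = 0.7376, d_rh = R√(Δφ²+q²Δλ²) = 7289.79 km
Excess = 7289.79 − 6996.31 = 293.48 ≈ 293 km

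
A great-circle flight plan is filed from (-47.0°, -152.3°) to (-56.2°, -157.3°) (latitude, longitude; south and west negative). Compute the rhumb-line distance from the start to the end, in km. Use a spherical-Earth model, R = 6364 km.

1078 km

Δψ = ln[tan(π/4+φ₂/2)/tan(π/4+φ₁/2)] = -0.2597;  Δφ = -0.1606 rad,  Δλ = -0.0873 rad
q = Δφ/Δψ = 0.6183
d = R·√(Δφ² + q²Δλ²) = 6364·0.16939 = 1078 km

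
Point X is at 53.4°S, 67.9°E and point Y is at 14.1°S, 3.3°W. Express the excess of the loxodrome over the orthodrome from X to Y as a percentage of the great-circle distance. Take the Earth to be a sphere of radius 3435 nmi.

Great circle: σ = 1.1789 rad → d_gc = Rσ = 4049.6 nmi
Rhumb: Δφ = +0.6859, Δλ = -1.2427, Δψ = +0.8579, q = Δφ/Δψ = 0.7996 → d_rh = R√(Δφ²+q²Δλ²) = 4147.2 nmi
Excess = (4147.2 − 4049.6) / 4049.6 = 97.6 / 4049.6 = 2.41% ≈ 2.4%

2.4%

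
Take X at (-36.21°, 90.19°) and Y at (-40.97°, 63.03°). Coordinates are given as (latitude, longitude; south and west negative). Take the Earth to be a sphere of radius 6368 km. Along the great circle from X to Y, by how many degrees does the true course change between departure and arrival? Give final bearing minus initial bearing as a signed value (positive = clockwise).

Initial bearing θ₁ = atan2(sin Δλ cos φ₂, cos φ₁ sin φ₂ − sin φ₁ cos φ₂ cos Δλ) = 249.02°
Final bearing θ₂ = (initial bearing from the destination back to the start) + 180° = 266.17°
Δθ = θ₂ − θ₁ = +17.2°

+17.2°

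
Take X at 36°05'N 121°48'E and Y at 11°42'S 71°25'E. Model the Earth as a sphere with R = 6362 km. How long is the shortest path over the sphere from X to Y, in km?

7478 km

Haversine: a = sin²(Δφ/2)+cos φ₁ cos φ₂ sin²(Δλ/2) = 0.30741;  σ = 2·atan2(√a,√(1−a))
σ = 67.345° → d = Rσ = 6362·1.17539 = 7478 km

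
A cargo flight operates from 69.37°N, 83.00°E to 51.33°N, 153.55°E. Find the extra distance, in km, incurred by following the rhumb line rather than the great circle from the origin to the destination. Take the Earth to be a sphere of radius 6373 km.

207 km

Great circle: cos σ = sin φ₁ sin φ₂ + cos φ₁ cos φ₂ cos Δλ,  σ = 0.6368 rad → d_gc = 4058.4 km
Rhumb line: Δψ = -0.6564, q = Δφ/Δψ = 0.4796, d_rh = R√(Δφ²+q²Δλ²) = 4265.4 km
Excess = 4265.4 − 4058.4 = 207.0 ≈ 207 km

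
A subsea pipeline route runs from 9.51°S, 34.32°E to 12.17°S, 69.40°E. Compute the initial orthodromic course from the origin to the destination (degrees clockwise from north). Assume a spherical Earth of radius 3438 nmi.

N = sin Δλ·cos φ₂ = +0.5618;  D = cos φ₁ sin φ₂ − sin φ₁ cos φ₂ cos Δλ = -0.0757
initial course = atan2(N, D) = 97.68°

97.7°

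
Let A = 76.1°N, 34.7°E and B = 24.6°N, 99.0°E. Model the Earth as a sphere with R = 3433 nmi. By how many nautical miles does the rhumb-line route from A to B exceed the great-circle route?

124 nmi

Great circle: cos σ = sin φ₁ sin φ₂ + cos φ₁ cos φ₂ cos Δλ,  σ = 1.0486 rad → d_gc = 3599.7 nmi
Rhumb line: Δψ = -1.6614, q = Δφ/Δψ = 0.5410, d_rh = R√(Δφ²+q²Δλ²) = 3723.8 nmi
Excess = 3723.8 − 3599.7 = 124.1 ≈ 124 nmi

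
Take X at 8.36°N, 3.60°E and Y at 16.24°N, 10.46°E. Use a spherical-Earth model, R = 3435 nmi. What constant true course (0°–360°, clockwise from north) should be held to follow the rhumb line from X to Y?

40.4°

Δψ = ln[tan(π/4+φ₂/2)/tan(π/4+φ₁/2)] = +0.1409
Δλ = +0.1197 rad (taken the short way round)
course = atan2(Δλ, Δψ) = 40.36°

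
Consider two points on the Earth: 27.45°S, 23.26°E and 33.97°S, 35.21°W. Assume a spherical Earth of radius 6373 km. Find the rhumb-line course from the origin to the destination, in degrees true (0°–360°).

Meridional parts: M(φ₁)=-0.4985, M(φ₂)=-0.6310 → ΔM = -0.1325;  Δλ = -1.0205 rad
tan C = Δλ / ΔM = +7.7031 → C = 262.60°

262.6°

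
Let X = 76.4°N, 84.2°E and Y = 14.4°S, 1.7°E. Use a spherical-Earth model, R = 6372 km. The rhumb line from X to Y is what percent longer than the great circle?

3.8%

Great circle: σ = 1.7844 rad → d_gc = Rσ = 11370.2 km
Rhumb: Δφ = -1.5848, Δλ = -1.4399, Δψ = -2.3806, q = Δφ/Δψ = 0.6657 → d_rh = R√(Δφ²+q²Δλ²) = 11801.5 km
Excess = (11801.5 − 11370.2) / 11370.2 = 431.3 / 11370.2 = 3.79% ≈ 3.8%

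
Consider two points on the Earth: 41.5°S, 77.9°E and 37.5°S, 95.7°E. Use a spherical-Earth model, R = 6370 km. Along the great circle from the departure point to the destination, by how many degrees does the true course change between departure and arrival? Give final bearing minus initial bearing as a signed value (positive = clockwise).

-11.4°

Initial bearing θ₁ = atan2(sin Δλ cos φ₂, cos φ₁ sin φ₂ − sin φ₁ cos φ₂ cos Δλ) = 79.58°
Final bearing θ₂ = (initial bearing from the destination back to the start) + 180° = 68.20°
Δθ = θ₂ − θ₁ = -11.4°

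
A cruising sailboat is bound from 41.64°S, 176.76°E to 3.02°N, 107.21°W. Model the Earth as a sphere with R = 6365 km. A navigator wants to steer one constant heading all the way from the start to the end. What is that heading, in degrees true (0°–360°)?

Δψ = ln[tan(π/4+φ₂/2)/tan(π/4+φ₁/2)] = +0.8535
Δλ = +1.3270 rad (taken the short way round)
course = atan2(Δλ, Δψ) = 57.25°

57.3°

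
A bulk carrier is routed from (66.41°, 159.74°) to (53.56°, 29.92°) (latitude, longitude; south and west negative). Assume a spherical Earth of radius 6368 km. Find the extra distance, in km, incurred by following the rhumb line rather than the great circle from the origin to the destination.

Great circle: cos σ = sin φ₁ sin φ₂ + cos φ₁ cos φ₂ cos Δλ,  σ = 0.9459 rad → d_gc = 6023.4 km
Rhumb line: Δψ = -0.4551, q = Δφ/Δψ = 0.4928, d_rh = R√(Δφ²+q²Δλ²) = 7252.4 km
Excess = 7252.4 − 6023.4 = 1229.0 ≈ 1229 km

1229 km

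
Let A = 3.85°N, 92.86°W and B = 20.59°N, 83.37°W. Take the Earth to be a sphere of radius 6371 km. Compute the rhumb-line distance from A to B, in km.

2126 km

Rhumb course C = atan2(Δλ, Δψ) with Δψ = ln[tan(π/4+φ₂/2)/tan(π/4+φ₁/2)] = +0.3001, Δλ = +0.1656 → C = 28.89°
d = R·|Δφ| / |cos C| = 6371·0.29217 / 0.87551 = 2126 km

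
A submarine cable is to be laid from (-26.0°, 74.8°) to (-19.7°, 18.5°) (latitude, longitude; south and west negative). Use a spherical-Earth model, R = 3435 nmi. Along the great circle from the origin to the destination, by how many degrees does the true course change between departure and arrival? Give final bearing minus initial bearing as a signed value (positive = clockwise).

+23.5°

Initial bearing θ₁ = atan2(sin Δλ cos φ₂, cos φ₁ sin φ₂ − sin φ₁ cos φ₂ cos Δλ) = 264.60°
Final bearing θ₂ = (initial bearing from the destination back to the start) + 180° = 288.11°
Δθ = θ₂ − θ₁ = +23.5°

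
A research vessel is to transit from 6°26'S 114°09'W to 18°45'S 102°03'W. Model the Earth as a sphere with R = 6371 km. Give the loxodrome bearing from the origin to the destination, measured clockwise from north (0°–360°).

Meridional parts: M(φ₁)=-0.1125, M(φ₂)=-0.3333 → ΔM = -0.2207;  Δλ = +0.2112 rad
tan C = Δλ / ΔM = -0.9567 → C = 136.27°

136.3°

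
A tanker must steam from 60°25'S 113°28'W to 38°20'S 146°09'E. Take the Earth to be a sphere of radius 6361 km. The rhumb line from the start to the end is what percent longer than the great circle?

Great circle: σ = 1.0820 rad → d_gc = Rσ = 6882.5 km
Rhumb: Δφ = +0.3854, Δλ = -1.7520, Δψ = +0.6062, q = Δφ/Δψ = 0.6358 → d_rh = R√(Δφ²+q²Δλ²) = 7497.9 km
Excess = (7497.9 − 6882.5) / 6882.5 = 615.4 / 6882.5 = 8.94% ≈ 8.9%

8.9%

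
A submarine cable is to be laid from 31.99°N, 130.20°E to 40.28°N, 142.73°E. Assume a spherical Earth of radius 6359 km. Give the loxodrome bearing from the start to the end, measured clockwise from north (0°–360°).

Δψ = ln[tan(π/4+φ₂/2)/tan(π/4+φ₁/2)] = +0.1795
Δλ = +0.2187 rad (taken the short way round)
course = atan2(Δλ, Δψ) = 50.62°

50.6°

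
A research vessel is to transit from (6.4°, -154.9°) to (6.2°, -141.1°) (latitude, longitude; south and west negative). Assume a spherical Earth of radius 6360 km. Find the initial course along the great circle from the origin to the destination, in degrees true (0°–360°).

θ = atan2( sin Δλ·cos φ₂ ,  cos φ₁ sin φ₂ − sin φ₁ cos φ₂ cos Δλ )
  = atan2(+0.2371, -0.0003) = 90.07°

90.1°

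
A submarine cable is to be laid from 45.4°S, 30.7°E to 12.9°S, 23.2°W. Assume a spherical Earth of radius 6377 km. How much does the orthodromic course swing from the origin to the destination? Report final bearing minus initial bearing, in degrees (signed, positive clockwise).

+28.9°

At departure: θ₁ = atan2(sin Δλ cos φ₂, cos φ₁ sin φ₂ − sin φ₁ cos φ₂ cos Δλ) = 287.75°
At arrival: θ₂ = atan2(sin Δλ cos φ₁, −cos φ₂ sin φ₁ + sin φ₂ cos φ₁ cos Δλ) = 316.68°
Δθ = θ₂ − θ₁ = +28.9°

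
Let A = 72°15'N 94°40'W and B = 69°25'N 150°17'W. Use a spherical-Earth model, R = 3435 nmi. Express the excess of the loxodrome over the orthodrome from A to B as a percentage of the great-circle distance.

Great circle: σ = 0.3107 rad → d_gc = Rσ = 1067.2 nmi
Rhumb: Δφ = -0.0495, Δλ = -0.9707, Δψ = -0.1509, q = Δφ/Δψ = 0.3277 → d_rh = R√(Δφ²+q²Δλ²) = 1105.9 nmi
Excess = (1105.9 − 1067.2) / 1067.2 = 38.7 / 1067.2 = 3.63% ≈ 3.6%

3.6%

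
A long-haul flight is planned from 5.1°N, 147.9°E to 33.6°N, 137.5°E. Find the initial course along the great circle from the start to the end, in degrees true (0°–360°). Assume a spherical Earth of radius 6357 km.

N = sin Δλ·cos φ₂ = -0.1504;  D = cos φ₁ sin φ₂ − sin φ₁ cos φ₂ cos Δλ = +0.4784
initial course = atan2(N, D) = 342.55°

342.6°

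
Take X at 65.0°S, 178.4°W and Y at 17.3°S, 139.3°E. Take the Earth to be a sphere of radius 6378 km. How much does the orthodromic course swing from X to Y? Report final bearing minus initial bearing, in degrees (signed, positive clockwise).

+31.1°

At departure: θ₁ = atan2(sin Δλ cos φ₂, cos φ₁ sin φ₂ − sin φ₁ cos φ₂ cos Δλ) = 308.67°
At arrival: θ₂ = atan2(sin Δλ cos φ₁, −cos φ₂ sin φ₁ + sin φ₂ cos φ₁ cos Δλ) = 339.78°
Δθ = θ₂ − θ₁ = +31.1°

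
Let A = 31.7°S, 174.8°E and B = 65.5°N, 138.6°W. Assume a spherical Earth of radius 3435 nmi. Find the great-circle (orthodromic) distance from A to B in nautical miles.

Haversine: a = sin²(Δφ/2)+cos φ₁ cos φ₂ sin²(Δλ/2) = 0.61787;  σ = 2·atan2(√a,√(1−a))
σ = 103.635° → d = Rσ = 3435·1.80877 = 6213 nmi

6213 nmi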